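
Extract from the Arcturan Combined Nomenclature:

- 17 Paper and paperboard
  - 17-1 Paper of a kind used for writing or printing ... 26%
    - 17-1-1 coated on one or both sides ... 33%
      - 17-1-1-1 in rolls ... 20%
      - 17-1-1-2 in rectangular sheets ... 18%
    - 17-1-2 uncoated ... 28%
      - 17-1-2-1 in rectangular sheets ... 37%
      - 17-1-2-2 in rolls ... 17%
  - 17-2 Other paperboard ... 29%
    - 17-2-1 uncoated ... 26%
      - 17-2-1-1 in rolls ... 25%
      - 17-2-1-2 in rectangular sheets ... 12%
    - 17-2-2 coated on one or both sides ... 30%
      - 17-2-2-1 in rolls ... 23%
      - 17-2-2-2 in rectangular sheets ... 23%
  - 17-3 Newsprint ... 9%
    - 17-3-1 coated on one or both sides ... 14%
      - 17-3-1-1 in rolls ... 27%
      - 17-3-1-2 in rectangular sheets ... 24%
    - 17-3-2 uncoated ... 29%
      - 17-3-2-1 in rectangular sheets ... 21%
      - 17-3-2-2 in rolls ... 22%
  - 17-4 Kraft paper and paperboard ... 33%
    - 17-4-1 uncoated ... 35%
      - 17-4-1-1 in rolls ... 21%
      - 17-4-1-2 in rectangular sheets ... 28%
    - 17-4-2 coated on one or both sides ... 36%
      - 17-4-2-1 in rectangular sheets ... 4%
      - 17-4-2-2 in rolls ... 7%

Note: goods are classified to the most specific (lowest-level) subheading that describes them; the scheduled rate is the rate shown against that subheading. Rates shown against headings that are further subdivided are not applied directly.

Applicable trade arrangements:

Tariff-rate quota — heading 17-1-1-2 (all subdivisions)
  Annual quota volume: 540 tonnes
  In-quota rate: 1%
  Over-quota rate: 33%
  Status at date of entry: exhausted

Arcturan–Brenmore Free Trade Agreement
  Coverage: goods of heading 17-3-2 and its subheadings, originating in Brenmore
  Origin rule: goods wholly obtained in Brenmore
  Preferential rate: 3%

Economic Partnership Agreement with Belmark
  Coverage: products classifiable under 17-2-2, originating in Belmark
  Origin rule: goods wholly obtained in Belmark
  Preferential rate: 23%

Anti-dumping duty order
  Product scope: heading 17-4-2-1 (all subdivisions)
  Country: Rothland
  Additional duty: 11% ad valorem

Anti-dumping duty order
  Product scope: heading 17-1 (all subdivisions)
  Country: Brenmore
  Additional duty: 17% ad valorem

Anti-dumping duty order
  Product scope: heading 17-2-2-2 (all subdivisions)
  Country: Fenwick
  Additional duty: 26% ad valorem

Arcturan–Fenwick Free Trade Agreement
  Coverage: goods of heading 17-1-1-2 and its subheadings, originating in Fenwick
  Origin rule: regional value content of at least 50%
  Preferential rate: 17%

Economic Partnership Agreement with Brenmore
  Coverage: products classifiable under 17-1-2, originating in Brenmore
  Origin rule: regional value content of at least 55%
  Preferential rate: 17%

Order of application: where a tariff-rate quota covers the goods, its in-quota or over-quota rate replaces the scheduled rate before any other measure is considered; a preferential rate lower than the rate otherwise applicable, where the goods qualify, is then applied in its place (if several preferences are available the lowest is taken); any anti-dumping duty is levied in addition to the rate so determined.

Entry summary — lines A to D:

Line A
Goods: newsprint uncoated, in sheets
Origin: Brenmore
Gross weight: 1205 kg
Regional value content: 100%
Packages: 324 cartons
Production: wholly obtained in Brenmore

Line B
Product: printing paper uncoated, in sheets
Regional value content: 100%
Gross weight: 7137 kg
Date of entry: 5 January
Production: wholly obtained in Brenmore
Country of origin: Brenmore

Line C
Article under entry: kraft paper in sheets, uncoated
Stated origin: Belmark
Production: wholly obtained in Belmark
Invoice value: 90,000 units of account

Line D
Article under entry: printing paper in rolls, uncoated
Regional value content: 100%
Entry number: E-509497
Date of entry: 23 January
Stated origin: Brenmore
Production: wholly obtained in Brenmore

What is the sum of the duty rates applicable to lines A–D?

99%

Line A: newsprint → 17-3; uncoated → 17-3-2; in sheets → 17-3-2-1. Scheduled 21%. Brenmore agreement on 17-3-2: wholly obtained → 3% available; Brenmore agreement on 17-1-2: 17-3-2-1 not covered; preferential 3%. → 3%.
Line B: printing paper → 17-1; uncoated → 17-1-2; in sheets → 17-1-2-1. Scheduled 37%. Brenmore agreement on 17-3-2: 17-1-2-1 not covered; Brenmore agreement on 17-1-2: RVC ≥ 55% → 17% available; preferential 17%; anti-dumping (Brenmore, 17-1): +17%; total 17% + 17% = 34%. → 34%.
Line C: kraft paper → 17-4; uncoated → 17-4-1; in sheets → 17-4-1-2. Scheduled 28%. Belmark agreement on 17-2-2: 17-4-1-2 not covered. → 28%.
Line D: printing paper → 17-1; uncoated → 17-1-2; in rolls → 17-1-2-2. Scheduled 17%. Brenmore agreement on 17-3-2: 17-1-2-2 not covered; Brenmore agreement on 17-1-2: RVC ≥ 55% → 17% available; preference 17% not lower than 17% → no reduction; anti-dumping (Brenmore, 17-1): +17%; total 17% + 17% = 34%. → 34%.
Sum: 3% + 34% + 28% + 34% = 99%.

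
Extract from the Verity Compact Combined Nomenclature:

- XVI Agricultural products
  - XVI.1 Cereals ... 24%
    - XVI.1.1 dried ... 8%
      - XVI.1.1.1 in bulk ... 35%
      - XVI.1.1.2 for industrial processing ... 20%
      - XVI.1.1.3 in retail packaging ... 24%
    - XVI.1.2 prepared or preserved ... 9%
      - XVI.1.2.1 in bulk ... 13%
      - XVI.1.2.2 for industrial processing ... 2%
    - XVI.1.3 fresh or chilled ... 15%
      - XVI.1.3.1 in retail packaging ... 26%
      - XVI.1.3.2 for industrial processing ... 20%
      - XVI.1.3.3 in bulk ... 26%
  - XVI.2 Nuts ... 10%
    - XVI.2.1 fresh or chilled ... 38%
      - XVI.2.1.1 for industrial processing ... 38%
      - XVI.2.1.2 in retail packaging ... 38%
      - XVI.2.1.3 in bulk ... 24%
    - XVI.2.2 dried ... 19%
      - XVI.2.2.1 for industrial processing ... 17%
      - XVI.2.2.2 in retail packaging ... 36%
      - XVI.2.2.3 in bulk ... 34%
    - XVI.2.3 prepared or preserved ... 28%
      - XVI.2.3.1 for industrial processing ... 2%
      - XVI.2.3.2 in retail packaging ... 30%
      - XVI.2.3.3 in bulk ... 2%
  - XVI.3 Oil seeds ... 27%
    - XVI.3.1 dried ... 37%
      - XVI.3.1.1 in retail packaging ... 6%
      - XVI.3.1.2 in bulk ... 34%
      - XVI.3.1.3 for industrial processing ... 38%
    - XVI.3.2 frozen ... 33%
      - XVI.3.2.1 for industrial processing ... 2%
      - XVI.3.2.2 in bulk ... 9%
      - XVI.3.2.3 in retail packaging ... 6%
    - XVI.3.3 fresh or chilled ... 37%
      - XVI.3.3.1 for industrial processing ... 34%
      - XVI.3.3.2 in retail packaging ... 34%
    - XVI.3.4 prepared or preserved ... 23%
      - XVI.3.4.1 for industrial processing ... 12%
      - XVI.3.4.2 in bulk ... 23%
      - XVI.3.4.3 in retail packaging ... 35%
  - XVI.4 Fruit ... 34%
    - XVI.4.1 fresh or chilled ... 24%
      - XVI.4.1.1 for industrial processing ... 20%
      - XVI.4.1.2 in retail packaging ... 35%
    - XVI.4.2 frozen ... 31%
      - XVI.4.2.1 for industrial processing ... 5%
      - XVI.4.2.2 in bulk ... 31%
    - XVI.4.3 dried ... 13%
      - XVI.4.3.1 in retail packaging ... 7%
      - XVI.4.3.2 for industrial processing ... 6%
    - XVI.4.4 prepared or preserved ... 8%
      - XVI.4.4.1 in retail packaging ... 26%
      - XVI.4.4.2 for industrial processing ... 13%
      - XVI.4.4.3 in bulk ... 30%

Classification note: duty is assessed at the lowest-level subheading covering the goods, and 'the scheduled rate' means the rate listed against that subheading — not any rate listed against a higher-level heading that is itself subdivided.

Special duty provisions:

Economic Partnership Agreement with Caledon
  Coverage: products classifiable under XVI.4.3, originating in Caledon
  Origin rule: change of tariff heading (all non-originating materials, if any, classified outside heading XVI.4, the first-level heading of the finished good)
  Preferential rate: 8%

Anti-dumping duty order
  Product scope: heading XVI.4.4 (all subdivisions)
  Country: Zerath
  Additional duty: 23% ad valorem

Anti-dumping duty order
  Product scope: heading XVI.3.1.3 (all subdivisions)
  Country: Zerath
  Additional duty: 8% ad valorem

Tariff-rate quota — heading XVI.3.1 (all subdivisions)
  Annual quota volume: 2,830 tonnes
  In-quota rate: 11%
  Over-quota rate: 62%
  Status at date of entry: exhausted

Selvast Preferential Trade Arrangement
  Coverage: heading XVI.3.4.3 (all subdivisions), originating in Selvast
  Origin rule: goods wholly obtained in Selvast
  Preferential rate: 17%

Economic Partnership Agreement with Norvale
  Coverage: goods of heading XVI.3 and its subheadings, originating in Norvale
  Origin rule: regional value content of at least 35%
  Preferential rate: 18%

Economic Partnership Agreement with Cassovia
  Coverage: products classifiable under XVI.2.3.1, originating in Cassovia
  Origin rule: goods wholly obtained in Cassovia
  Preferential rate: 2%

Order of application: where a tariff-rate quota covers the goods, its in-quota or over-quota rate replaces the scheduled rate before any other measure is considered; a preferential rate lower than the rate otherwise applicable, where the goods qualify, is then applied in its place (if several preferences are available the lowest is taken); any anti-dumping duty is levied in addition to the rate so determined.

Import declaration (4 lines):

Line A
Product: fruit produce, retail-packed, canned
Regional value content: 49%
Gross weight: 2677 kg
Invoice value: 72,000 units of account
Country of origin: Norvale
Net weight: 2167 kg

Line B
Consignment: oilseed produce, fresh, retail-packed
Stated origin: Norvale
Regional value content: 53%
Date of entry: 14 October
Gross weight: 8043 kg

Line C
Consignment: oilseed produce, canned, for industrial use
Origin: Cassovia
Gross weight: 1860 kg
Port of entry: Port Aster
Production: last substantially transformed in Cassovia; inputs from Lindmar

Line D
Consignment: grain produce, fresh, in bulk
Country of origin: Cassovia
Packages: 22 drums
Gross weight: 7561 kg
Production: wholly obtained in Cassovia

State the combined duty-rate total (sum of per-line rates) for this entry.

82%

Line A: fruit → XVI.4; canned → XVI.4.4; retail-packed → XVI.4.4.1. Scheduled 26%. Norvale agreement on XVI.3: XVI.4.4.1 not covered. → 26%.
Line B: oilseed → XVI.3; fresh → XVI.3.3; retail-packed → XVI.3.3.2. Scheduled 34%. Norvale agreement on XVI.3: RVC ≥ 35% → 18% available; preferential 18%. → 18%.
Line C: oilseed → XVI.3; canned → XVI.3.4; for industrial use → XVI.3.4.1. Scheduled 12%. Cassovia agreement on XVI.2.3.1: XVI.3.4.1 not covered. → 12%.
Line D: grain → XVI.1; fresh → XVI.1.3; in bulk → XVI.1.3.3. Scheduled 26%. Cassovia agreement on XVI.2.3.1: XVI.1.3.3 not covered. → 26%.
Sum: 26% + 18% + 12% + 26% = 82%.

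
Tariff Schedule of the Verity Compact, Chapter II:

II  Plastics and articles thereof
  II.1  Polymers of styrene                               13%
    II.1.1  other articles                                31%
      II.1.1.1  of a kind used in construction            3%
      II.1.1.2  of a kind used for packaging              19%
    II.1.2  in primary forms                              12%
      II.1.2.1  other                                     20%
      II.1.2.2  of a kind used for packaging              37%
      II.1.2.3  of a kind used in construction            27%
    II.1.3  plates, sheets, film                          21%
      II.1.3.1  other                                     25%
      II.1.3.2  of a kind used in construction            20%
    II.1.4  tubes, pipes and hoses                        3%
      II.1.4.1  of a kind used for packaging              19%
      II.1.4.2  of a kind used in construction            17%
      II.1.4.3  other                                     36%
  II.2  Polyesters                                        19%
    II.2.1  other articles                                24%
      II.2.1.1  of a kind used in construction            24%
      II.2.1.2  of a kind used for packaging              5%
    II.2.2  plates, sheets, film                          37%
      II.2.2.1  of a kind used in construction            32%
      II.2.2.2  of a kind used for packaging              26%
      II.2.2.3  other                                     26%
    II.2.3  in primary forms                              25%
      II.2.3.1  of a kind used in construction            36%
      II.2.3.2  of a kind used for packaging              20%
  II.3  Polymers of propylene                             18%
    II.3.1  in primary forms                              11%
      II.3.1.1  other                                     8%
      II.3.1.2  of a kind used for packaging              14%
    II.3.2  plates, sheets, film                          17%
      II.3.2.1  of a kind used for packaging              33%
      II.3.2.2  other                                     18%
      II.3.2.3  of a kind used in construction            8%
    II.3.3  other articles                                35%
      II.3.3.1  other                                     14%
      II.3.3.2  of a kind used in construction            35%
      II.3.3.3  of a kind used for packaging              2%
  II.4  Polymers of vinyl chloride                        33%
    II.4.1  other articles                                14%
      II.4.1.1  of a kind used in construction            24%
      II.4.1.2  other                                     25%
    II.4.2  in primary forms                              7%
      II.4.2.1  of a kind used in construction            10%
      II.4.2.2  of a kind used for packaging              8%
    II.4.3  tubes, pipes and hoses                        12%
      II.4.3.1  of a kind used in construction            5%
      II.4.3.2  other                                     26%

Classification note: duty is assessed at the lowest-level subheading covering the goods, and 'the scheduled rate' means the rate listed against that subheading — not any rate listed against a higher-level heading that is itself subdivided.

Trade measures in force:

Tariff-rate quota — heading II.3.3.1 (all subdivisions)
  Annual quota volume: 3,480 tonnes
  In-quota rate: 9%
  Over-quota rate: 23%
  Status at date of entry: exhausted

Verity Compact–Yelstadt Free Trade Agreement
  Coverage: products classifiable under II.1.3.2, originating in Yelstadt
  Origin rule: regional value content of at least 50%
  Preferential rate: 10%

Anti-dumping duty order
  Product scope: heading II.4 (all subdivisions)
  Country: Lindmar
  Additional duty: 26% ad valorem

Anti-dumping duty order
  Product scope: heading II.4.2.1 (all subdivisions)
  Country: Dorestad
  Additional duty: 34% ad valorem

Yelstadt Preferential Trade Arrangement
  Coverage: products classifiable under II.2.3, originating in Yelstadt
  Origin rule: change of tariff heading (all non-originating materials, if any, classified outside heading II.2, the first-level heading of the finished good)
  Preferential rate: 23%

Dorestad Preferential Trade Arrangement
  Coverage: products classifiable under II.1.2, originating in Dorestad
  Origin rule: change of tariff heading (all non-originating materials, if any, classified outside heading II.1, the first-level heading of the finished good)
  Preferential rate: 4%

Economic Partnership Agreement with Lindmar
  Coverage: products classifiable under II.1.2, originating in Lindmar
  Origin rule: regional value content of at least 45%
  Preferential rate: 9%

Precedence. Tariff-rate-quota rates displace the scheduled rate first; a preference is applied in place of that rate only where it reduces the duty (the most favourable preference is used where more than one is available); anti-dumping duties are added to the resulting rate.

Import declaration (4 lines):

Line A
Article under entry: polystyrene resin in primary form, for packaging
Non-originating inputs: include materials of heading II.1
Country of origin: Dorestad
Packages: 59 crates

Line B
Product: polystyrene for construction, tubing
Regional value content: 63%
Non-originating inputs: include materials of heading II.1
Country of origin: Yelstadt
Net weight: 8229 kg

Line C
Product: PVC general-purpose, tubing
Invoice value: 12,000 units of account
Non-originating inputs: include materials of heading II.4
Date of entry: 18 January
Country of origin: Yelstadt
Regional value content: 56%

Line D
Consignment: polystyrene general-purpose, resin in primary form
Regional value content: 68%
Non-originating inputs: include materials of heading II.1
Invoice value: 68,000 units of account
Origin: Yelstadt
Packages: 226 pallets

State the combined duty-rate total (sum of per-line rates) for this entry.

100%

Line A: polystyrene → II.1; resin in primary form → II.1.2; for packaging → II.1.2.2. Scheduled 37%. Dorestad agreement on II.1.2: CTH not met. → 37%.
Line B: polystyrene → II.1; tubing → II.1.4; for construction → II.1.4.2. Scheduled 17%. Yelstadt agreement on II.1.3.2: II.1.4.2 not covered; Yelstadt agreement on II.2.3: II.1.4.2 not covered. → 17%.
Line C: PVC → II.4; tubing → II.4.3; general-purpose → II.4.3.2. Scheduled 26%. Yelstadt agreement on II.1.3.2: II.4.3.2 not covered; Yelstadt agreement on II.2.3: II.4.3.2 not covered. → 26%.
Line D: polystyrene → II.1; resin in primary form → II.1.2; general-purpose → II.1.2.1. Scheduled 20%. Yelstadt agreement on II.1.3.2: II.1.2.1 not covered; Yelstadt agreement on II.2.3: II.1.2.1 not covered. → 20%.
Sum: 37% + 17% + 26% + 20% = 100%.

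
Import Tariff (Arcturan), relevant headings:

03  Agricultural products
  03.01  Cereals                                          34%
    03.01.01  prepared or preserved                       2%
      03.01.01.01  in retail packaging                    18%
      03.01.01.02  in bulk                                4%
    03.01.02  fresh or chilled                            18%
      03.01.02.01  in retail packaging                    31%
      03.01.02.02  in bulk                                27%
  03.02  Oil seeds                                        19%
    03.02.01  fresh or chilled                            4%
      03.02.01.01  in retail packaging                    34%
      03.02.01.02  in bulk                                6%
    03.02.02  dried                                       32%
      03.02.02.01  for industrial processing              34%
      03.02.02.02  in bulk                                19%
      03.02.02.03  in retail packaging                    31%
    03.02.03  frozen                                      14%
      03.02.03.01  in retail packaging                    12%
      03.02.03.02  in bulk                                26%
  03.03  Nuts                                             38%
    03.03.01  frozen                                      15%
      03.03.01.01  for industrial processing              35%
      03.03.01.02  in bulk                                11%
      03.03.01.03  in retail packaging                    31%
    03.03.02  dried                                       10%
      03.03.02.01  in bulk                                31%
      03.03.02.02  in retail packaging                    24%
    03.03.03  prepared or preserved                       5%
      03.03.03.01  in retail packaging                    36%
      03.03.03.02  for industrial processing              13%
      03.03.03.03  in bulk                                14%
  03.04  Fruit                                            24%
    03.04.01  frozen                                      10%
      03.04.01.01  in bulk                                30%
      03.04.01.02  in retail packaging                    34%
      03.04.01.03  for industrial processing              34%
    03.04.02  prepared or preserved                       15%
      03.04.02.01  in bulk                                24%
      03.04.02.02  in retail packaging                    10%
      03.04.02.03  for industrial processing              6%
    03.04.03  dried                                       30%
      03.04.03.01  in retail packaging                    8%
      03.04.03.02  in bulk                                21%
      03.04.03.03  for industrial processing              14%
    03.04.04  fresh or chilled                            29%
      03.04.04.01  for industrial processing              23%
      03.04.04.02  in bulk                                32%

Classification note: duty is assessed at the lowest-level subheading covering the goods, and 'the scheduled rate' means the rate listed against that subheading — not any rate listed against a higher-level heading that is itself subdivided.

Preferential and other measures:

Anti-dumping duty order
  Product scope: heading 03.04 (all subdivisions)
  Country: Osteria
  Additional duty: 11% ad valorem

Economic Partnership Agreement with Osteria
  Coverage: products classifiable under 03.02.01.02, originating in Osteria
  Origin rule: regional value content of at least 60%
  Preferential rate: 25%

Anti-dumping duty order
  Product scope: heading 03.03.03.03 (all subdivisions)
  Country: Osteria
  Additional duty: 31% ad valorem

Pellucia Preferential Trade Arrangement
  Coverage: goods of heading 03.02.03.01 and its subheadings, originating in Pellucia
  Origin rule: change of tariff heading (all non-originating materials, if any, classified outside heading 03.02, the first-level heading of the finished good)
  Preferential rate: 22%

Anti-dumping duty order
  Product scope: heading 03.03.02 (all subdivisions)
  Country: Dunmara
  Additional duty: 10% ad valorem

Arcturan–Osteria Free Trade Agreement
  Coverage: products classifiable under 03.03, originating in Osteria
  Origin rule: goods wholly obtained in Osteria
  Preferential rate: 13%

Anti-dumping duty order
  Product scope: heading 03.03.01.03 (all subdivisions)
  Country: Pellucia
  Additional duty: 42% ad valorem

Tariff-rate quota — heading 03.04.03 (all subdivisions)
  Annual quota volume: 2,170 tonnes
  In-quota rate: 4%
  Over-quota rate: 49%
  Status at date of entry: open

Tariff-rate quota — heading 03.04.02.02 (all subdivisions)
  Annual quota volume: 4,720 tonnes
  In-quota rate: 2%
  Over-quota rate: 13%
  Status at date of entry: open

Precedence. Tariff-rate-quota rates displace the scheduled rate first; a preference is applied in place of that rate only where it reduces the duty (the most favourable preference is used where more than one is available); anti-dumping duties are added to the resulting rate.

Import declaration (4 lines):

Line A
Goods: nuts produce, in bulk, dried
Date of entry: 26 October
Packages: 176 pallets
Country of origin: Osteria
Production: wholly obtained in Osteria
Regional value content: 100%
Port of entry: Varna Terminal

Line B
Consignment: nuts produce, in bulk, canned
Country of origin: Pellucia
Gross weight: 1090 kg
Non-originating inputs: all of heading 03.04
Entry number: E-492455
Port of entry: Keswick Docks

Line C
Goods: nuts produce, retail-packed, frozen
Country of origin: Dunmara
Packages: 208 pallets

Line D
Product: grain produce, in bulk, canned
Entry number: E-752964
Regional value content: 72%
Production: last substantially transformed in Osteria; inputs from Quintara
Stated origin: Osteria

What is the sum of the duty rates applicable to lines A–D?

Line A: nuts → 03.03; dried → 03.03.02; in bulk → 03.03.02.01. Scheduled 31%. Osteria agreement on 03.02.01.02: 03.03.02.01 not covered; Osteria agreement on 03.03: wholly obtained → 13% available; preferential 13%. → 13%.
Line B: nuts → 03.03; canned → 03.03.03; in bulk → 03.03.03.03. Scheduled 14%. Pellucia agreement on 03.02.03.01: 03.03.03.03 not covered. → 14%.
Line C: nuts → 03.03; frozen → 03.03.01; retail-packed → 03.03.01.03. Scheduled 31%. No special measure applies. → 31%.
Line D: grain → 03.01; canned → 03.01.01; in bulk → 03.01.01.02. Scheduled 4%. Osteria agreement on 03.02.01.02: 03.01.01.02 not covered; Osteria agreement on 03.03: 03.01.01.02 not covered. → 4%.
Sum: 13% + 14% + 31% + 4% = 62%.

62%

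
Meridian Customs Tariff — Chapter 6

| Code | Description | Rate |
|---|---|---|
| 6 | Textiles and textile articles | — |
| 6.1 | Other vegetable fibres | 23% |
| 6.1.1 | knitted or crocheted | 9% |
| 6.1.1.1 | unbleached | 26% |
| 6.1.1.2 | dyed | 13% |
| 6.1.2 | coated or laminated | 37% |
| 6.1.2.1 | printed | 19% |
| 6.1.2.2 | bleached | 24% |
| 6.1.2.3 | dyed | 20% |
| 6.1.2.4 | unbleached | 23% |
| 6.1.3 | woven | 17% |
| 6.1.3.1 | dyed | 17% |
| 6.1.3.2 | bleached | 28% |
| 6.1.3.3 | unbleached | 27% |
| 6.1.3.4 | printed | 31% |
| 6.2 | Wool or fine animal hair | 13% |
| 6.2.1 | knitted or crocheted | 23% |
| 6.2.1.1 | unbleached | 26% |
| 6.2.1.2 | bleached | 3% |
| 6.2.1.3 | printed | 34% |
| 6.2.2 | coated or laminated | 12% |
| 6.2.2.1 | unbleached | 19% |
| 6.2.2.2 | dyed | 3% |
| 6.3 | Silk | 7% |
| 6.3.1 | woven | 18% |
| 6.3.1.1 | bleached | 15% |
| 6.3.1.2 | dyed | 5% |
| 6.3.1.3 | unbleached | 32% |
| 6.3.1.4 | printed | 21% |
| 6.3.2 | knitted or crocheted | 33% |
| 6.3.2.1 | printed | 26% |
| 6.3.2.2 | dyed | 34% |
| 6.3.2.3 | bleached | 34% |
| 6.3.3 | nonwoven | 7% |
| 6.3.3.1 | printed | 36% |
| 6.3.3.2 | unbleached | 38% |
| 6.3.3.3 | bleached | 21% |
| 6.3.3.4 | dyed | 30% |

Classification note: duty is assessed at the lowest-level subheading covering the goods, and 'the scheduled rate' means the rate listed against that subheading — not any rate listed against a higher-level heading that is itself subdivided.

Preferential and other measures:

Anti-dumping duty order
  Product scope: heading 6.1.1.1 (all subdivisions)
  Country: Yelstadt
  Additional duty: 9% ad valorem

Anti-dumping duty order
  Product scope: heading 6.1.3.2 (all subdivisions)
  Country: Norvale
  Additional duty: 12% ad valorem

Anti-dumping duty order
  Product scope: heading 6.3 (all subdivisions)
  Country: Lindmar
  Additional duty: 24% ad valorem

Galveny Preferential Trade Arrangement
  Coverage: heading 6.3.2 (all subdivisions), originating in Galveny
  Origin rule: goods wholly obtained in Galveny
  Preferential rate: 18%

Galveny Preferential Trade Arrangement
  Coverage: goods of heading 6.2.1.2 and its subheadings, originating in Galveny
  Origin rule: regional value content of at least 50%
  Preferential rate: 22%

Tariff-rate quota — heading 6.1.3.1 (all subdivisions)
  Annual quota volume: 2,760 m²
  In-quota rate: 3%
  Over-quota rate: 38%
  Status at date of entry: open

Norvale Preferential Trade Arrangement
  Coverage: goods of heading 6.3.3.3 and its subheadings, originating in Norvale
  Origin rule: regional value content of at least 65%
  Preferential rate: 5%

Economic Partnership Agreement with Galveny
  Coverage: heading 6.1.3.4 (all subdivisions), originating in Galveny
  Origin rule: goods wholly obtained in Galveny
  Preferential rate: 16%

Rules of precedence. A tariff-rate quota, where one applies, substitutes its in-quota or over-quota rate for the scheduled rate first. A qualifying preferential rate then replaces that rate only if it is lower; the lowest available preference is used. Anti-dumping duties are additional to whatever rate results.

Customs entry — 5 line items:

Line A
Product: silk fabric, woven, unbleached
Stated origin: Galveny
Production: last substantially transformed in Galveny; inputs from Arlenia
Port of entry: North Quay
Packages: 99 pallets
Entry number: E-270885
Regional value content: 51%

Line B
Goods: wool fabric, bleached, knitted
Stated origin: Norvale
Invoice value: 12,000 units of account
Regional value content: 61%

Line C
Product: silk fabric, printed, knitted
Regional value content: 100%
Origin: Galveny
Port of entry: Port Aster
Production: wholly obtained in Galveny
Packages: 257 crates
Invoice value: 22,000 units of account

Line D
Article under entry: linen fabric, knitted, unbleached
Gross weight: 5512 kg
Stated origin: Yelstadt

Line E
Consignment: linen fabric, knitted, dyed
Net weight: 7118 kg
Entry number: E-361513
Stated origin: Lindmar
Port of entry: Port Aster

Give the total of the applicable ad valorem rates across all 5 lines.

101%

Line A: silk → 6.3; woven → 6.3.1; unbleached → 6.3.1.3. Scheduled 32%. Galveny agreement on 6.3.2: 6.3.1.3 not covered; Galveny agreement on 6.2.1.2: 6.3.1.3 not covered; Galveny agreement on 6.1.3.4: 6.3.1.3 not covered. → 32%.
Line B: wool → 6.2; knitted → 6.2.1; bleached → 6.2.1.2. Scheduled 3%. Norvale agreement on 6.3.3.3: 6.2.1.2 not covered. → 3%.
Line C: silk → 6.3; knitted → 6.3.2; printed → 6.3.2.1. Scheduled 26%. Galveny agreement on 6.3.2: wholly obtained → 18% available; Galveny agreement on 6.2.1.2: 6.3.2.1 not covered; Galveny agreement on 6.1.3.4: 6.3.2.1 not covered; preferential 18%. → 18%.
Line D: linen → 6.1; knitted → 6.1.1; unbleached → 6.1.1.1. Scheduled 26%. anti-dumping (Yelstadt, 6.1.1.1): +9%; total 26% + 9% = 35%. → 35%.
Line E: linen → 6.1; knitted → 6.1.1; dyed → 6.1.1.2. Scheduled 13%. No special measure applies. → 13%.
Sum: 32% + 3% + 18% + 35% + 13% = 101%.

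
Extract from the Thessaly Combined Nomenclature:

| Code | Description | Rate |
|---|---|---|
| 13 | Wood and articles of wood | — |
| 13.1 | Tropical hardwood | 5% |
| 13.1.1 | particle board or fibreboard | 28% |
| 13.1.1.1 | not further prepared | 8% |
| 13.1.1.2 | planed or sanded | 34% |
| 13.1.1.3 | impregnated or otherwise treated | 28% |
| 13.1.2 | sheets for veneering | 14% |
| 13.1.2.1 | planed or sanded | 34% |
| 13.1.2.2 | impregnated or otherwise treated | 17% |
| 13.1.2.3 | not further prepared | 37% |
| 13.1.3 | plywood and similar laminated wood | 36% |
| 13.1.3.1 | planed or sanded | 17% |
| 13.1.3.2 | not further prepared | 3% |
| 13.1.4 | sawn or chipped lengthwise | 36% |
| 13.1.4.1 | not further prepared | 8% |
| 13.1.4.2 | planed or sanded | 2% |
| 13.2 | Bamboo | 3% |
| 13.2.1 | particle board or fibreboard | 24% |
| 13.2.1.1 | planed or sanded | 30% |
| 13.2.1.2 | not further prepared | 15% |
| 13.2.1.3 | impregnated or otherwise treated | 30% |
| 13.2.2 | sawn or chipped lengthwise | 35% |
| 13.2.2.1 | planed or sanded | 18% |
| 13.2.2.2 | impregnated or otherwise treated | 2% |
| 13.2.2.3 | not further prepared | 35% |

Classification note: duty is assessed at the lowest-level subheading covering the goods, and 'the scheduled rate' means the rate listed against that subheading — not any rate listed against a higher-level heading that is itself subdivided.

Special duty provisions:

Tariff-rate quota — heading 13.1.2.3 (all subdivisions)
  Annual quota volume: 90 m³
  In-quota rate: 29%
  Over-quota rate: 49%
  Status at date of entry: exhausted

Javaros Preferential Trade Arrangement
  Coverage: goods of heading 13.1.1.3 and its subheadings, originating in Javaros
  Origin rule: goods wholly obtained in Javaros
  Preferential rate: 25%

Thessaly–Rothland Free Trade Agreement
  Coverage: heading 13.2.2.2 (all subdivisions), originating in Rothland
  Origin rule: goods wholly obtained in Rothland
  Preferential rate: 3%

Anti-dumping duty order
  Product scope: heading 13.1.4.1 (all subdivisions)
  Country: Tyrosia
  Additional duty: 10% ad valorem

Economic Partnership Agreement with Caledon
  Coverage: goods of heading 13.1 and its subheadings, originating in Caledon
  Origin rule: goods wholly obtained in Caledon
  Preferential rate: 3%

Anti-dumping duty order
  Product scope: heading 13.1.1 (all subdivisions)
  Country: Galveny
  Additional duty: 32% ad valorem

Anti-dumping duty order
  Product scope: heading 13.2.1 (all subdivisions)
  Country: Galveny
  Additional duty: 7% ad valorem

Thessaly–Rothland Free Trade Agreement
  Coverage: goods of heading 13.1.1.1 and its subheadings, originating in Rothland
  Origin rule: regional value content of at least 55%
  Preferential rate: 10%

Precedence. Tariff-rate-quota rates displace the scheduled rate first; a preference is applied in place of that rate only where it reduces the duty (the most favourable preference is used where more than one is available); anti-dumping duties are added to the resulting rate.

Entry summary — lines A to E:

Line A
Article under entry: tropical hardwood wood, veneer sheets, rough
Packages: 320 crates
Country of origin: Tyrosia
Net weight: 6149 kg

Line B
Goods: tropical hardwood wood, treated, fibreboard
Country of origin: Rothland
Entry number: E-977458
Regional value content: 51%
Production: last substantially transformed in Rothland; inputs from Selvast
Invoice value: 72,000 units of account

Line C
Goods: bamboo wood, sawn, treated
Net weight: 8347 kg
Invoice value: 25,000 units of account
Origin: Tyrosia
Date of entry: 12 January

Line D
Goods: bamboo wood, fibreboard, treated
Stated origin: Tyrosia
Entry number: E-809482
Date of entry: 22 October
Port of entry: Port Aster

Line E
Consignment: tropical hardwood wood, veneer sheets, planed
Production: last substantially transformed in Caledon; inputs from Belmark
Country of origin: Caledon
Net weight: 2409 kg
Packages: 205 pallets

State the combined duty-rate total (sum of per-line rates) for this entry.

143%

Line A: tropical hardwood → 13.1; veneer sheets → 13.1.2; rough → 13.1.2.3. Scheduled 37%. quota on 13.1.2.3 exhausted → over-quota 49%. → 49%.
Line B: tropical hardwood → 13.1; fibreboard → 13.1.1; treated → 13.1.1.3. Scheduled 28%. Rothland agreement on 13.2.2.2: 13.1.1.3 not covered; Rothland agreement on 13.1.1.1: 13.1.1.3 not covered. → 28%.
Line C: bamboo → 13.2; sawn → 13.2.2; treated → 13.2.2.2. Scheduled 2%. No special measure applies. → 2%.
Line D: bamboo → 13.2; fibreboard → 13.2.1; treated → 13.2.1.3. Scheduled 30%. No special measure applies. → 30%.
Line E: tropical hardwood → 13.1; veneer sheets → 13.1.2; planed → 13.1.2.1. Scheduled 34%. Caledon agreement on 13.1: not wholly obtained. → 34%.
Sum: 49% + 28% + 2% + 30% + 34% = 143%.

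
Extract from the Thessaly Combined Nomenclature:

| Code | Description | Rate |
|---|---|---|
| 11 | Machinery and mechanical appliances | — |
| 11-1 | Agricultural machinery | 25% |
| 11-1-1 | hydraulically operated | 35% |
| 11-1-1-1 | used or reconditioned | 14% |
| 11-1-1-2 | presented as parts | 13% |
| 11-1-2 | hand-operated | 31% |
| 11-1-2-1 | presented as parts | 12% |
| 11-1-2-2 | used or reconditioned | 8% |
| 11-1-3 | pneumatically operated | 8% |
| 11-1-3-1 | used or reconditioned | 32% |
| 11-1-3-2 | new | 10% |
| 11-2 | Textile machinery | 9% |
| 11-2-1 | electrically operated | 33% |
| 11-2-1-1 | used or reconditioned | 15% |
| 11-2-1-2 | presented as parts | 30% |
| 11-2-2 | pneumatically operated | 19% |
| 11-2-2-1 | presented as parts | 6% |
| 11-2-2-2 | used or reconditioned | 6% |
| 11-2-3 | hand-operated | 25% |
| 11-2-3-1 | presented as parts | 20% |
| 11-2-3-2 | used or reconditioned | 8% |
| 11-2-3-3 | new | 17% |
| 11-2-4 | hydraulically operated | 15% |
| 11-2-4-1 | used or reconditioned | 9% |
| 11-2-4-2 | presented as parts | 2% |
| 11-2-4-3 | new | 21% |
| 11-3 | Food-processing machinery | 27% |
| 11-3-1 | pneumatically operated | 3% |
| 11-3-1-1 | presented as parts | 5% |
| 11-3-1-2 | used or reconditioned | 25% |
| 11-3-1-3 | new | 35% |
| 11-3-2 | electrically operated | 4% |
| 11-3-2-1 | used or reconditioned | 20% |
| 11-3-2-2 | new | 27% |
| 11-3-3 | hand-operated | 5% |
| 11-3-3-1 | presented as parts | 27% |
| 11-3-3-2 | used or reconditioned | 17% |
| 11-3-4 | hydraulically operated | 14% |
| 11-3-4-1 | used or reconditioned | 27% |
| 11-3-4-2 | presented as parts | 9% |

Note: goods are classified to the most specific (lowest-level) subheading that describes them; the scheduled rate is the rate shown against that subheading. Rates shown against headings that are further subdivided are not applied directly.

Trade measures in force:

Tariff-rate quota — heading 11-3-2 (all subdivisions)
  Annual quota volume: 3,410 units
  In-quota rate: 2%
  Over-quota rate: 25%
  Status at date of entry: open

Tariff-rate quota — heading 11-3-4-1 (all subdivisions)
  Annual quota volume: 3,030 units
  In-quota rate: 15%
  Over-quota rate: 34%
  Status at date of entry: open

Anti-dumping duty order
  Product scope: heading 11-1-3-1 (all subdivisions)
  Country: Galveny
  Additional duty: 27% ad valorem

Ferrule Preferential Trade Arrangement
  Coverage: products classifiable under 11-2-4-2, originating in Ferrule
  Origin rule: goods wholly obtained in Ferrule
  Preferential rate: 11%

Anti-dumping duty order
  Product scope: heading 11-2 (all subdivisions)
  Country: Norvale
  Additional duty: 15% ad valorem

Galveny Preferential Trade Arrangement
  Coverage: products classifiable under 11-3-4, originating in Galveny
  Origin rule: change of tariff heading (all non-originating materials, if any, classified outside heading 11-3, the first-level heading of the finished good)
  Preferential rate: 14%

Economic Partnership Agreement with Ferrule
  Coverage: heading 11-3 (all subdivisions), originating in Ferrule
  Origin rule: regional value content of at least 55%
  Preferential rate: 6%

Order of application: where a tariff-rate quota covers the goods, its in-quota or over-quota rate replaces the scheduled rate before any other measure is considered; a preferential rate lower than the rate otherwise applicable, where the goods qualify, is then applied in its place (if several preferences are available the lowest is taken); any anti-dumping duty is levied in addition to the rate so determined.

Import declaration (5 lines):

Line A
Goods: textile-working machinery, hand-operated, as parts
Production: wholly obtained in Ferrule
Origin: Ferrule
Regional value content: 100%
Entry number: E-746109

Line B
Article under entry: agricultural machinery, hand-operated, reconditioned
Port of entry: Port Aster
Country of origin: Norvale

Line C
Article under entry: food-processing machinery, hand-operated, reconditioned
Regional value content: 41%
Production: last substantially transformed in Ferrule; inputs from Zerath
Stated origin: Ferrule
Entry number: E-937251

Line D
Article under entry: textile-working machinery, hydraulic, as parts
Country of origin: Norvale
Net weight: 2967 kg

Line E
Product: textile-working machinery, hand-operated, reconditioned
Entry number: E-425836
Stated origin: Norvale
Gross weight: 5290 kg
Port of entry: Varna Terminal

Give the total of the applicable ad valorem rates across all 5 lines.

85%

Line A: textile-working → 11-2; hand-operated → 11-2-3; as parts → 11-2-3-1. Scheduled 20%. Ferrule agreement on 11-2-4-2: 11-2-3-1 not covered; Ferrule agreement on 11-3: 11-2-3-1 not covered. → 20%.
Line B: agricultural → 11-1; hand-operated → 11-1-2; reconditioned → 11-1-2-2. Scheduled 8%. No special measure applies. → 8%.
Line C: food-processing → 11-3; hand-operated → 11-3-3; reconditioned → 11-3-3-2. Scheduled 17%. Ferrule agreement on 11-2-4-2: 11-3-3-2 not covered; Ferrule agreement on 11-3: RVC < 55%. → 17%.
Line D: textile-working → 11-2; hydraulic → 11-2-4; as parts → 11-2-4-2. Scheduled 2%. anti-dumping (Norvale, 11-2): +15%; total 2% + 15% = 17%. → 17%.
Line E: textile-working → 11-2; hand-operated → 11-2-3; reconditioned → 11-2-3-2. Scheduled 8%. anti-dumping (Norvale, 11-2): +15%; total 8% + 15% = 23%. → 23%.
Sum: 20% + 8% + 17% + 17% + 23% = 85%.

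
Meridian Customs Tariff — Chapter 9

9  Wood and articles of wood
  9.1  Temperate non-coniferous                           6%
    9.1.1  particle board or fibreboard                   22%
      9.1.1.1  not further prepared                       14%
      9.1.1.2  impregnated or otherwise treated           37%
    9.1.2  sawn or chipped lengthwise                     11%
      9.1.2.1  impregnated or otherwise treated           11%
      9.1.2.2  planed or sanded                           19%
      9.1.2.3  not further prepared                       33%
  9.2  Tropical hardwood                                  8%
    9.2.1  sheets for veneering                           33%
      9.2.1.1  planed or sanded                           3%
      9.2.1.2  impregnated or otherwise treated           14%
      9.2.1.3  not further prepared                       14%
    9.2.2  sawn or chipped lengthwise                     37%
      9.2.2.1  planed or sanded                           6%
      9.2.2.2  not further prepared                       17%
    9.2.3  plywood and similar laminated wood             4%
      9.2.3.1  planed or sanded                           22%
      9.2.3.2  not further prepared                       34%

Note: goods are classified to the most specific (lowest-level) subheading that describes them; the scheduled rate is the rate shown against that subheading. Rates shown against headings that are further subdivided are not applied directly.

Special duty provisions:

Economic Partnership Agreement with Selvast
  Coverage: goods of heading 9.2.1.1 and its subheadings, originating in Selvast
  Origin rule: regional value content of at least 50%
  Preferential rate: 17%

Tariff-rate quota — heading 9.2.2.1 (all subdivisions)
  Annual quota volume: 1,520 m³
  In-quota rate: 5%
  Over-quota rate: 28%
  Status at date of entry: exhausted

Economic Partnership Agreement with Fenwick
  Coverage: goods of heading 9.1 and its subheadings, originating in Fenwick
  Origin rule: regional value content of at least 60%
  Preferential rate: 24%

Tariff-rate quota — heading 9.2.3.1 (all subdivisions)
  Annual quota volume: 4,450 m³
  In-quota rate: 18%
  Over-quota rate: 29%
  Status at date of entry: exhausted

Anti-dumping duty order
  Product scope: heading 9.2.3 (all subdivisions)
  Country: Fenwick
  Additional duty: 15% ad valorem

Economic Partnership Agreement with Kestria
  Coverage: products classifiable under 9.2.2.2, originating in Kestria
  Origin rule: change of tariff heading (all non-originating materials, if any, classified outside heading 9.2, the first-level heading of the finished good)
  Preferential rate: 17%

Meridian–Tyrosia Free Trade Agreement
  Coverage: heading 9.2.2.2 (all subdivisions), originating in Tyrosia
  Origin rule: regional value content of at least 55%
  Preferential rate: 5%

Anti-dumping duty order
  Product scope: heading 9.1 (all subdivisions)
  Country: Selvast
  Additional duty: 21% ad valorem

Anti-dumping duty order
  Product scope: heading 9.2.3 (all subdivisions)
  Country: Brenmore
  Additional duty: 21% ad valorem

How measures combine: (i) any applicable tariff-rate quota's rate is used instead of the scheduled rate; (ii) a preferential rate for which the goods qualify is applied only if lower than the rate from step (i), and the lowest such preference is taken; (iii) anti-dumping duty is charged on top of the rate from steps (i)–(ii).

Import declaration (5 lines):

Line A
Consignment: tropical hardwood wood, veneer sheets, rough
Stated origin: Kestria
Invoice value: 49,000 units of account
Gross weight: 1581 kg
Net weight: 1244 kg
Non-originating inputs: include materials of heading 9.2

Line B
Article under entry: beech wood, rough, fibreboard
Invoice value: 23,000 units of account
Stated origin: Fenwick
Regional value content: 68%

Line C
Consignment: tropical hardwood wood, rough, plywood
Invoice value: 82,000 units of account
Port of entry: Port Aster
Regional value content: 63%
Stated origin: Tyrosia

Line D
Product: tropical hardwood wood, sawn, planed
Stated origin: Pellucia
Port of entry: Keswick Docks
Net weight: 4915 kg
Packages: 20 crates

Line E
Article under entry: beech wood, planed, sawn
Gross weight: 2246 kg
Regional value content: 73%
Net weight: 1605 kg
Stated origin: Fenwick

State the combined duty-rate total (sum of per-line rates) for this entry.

109%

Line A: tropical hardwood → 9.2; veneer sheets → 9.2.1; rough → 9.2.1.3. Scheduled 14%. Kestria agreement on 9.2.2.2: 9.2.1.3 not covered. → 14%.
Line B: beech → 9.1; fibreboard → 9.1.1; rough → 9.1.1.1. Scheduled 14%. Fenwick agreement on 9.1: RVC ≥ 60% → 24% available; preference 24% not lower than 14% → no reduction. → 14%.
Line C: tropical hardwood → 9.2; plywood → 9.2.3; rough → 9.2.3.2. Scheduled 34%. Tyrosia agreement on 9.2.2.2: 9.2.3.2 not covered. → 34%.
Line D: tropical hardwood → 9.2; sawn → 9.2.2; planed → 9.2.2.1. Scheduled 6%. quota on 9.2.2.1 exhausted → over-quota 28%. → 28%.
Line E: beech → 9.1; sawn → 9.1.2; planed → 9.1.2.2. Scheduled 19%. Fenwick agreement on 9.1: RVC ≥ 60% → 24% available; preference 24% not lower than 19% → no reduction. → 19%.
Sum: 14% + 14% + 34% + 28% + 19% = 109%.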